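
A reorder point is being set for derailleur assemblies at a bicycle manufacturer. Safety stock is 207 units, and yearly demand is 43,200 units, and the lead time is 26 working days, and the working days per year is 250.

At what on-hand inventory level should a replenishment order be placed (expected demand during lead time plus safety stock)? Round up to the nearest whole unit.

Daily demand d = 43,200 / 250 = 172.800 units/day
Demand during lead time = 172.800 × 26 = 4,492.80
Reorder point = 4,492.80 + 207 = 4,699.80 → round up

4,700 units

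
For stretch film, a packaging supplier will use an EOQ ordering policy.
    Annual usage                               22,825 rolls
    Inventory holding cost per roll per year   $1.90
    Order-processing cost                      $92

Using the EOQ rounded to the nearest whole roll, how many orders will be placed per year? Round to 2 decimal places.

Optimal lot size Q* = (2 × 22,825 × $92 / $1.9)^½ ≈ 1,486.75 → Q = 1,487
N = D/Q = 22,825/1,487 ≈ 15.350 orders/yr

15.35 orders per year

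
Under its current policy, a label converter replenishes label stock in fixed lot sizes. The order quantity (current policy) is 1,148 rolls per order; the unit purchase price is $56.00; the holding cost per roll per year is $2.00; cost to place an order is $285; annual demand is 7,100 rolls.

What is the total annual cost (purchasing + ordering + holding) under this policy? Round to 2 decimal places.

Annual ordering cost = (D/Q)·S = (7,100/1,148) × 285 = $1,762.63
Annual holding cost  = (Q/2)·H = (1,148/2) × 2 = $1,148.00
Purchase cost = D·C = 7,100 × 56 = $397,600.00
Total = $1,762.63 + $1,148.00 + $397,600.00 = $400,510.63

$400,510.63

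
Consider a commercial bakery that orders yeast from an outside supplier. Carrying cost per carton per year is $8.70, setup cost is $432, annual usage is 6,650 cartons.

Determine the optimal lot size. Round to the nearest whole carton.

Q* = √(2·D·S / H) = √(2·6,650·432 / 8.7) = √660,413.8 ≈ 812.66

813 cartons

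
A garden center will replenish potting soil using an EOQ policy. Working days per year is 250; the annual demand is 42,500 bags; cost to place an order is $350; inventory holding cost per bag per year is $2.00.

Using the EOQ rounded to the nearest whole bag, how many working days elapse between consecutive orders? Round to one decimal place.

22.7 days

2DS/H = 2·42,500·350/2 = 14,875,000.00
EOQ = √14,875,000.00 ≈ 3,856.81 → Q = 3,857 bags
T = Q/D × 250 days = 3,857/42,500 × 250 = 22.688 days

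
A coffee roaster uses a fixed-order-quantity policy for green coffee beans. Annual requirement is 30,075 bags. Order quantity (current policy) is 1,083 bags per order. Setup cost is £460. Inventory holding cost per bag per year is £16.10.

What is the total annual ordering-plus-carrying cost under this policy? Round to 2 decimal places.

Ordering: D/Q × S = 30,075/1,083 × £460 = £12,774.24
Holding:  Q/2 × H = 1,083/2 × £16.1 = £8,718.15
Total = £12,774.24 + £8,718.15 = £21,492.39

£21,492.39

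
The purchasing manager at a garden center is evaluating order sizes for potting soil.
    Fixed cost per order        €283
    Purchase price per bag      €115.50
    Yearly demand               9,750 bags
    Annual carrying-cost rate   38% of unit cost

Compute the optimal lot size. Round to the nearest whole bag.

Carrying cost H = €115.5 × 38% = €43.8900/bag/yr
Q* = √(2·D·S / H) = √(2·9,750·283 / 43.89) = √125,734.8 ≈ 354.59

355 bags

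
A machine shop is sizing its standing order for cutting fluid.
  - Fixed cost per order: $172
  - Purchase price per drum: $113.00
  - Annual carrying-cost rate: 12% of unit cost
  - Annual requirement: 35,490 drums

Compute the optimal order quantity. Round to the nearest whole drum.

949 drums

Carrying cost H = $113 × 12% = $13.5600/drum/yr
Q* = √(2·D·S / H) = √(2·35,490·172 / 13.56) = √900,336.3 ≈ 948.86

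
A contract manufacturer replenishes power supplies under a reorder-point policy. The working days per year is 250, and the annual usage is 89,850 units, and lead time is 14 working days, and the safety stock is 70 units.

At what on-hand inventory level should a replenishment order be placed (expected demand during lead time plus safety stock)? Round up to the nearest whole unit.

5,102 units

Daily demand d = 89,850 / 250 = 359.400 units/day
Demand during lead time = 359.400 × 14 = 5,031.60
Reorder point = 5,031.60 + 70 = 5,101.60 → round up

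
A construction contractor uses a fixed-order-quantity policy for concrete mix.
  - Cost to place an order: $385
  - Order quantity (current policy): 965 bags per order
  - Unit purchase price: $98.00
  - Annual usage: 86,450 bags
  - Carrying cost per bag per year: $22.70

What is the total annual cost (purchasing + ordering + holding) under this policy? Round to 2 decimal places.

$8,517,543.16

Orders/yr = 86,450/965 = 89.585; ordering cost = 89.585 × $385 = $34,490.41
Average inventory = 965/2 = 482.5; holding cost = 482.5 × $22.7 = $10,952.75
Purchase cost = D·C = 86,450 × 98 = $8,472,100.00
Total = $34,490.41 + $10,952.75 + $8,472,100.00 = $8,517,543.16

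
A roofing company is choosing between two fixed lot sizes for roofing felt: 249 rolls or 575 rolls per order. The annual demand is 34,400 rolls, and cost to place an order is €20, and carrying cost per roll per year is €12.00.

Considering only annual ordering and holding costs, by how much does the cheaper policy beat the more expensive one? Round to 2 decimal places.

For each Q, cost = (D/Q)·S + (Q/2)·H.
TC(249) = (34,400/249)×20 + (249/2)×12 = €4,257.05
TC(575) = (34,400/575)×20 + (575/2)×12 = €4,646.52
Cheaper: Q = 249.  Difference = €389.47

€389.47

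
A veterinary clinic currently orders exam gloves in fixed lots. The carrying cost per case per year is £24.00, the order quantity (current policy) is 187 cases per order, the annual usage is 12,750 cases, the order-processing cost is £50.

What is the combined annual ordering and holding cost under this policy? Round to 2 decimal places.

Annual ordering cost = (D/Q)·S = (12,750/187) × 50 = £3,409.09
Annual holding cost  = (Q/2)·H = (187/2) × 24 = £2,244.00
Total = £3,409.09 + £2,244.00 = £5,653.09

£5,653.09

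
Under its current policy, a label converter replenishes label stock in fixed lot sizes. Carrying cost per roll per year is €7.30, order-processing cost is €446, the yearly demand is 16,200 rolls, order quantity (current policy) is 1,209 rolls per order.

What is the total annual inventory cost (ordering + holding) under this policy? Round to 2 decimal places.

€10,389.03

Annual ordering cost = (D/Q)·S = (16,200/1,209) × 446 = €5,976.18
Annual holding cost  = (Q/2)·H = (1,209/2) × 7.3 = €4,412.85
Total = €5,976.18 + €4,412.85 = €10,389.03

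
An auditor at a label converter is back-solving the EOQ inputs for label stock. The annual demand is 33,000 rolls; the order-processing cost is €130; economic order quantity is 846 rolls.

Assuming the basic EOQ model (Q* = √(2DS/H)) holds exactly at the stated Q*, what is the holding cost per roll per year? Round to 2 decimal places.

€11.99

Since Q* = (2DS/H)^½, squaring gives Q*²·H = 2DS.
H = 2DS / Q² = 2 × 33,000 × 130 / 846² = 11.9880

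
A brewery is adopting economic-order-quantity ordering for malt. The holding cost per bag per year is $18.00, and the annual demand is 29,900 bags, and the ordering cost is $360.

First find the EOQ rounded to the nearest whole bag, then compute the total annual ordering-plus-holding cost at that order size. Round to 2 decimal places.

2DS/H = 2·29,900·360/18 = 1,196,000.00
EOQ = √1,196,000.00 ≈ 1,093.62 → Q = 1,094 bags
Ordering: D/Q × S = 29,900/1,094 × $360 = $9,839.12
Holding:  Q/2 × H = 1,094/2 × $18 = $9,846.00
Total = $9,839.12 + $9,846.00 = $19,685.12

$19,685.12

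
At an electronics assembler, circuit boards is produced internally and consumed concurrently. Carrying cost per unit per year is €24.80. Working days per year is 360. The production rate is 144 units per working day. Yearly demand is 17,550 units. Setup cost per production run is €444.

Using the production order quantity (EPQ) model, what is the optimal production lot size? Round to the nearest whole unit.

975 units

Daily demand d = 17,550/360 = 48.750; p = 144; 1 − d/p = 0.66146
EPQ = √(2DS / (H(1 − d/p)))
    = √(2 × 17,550 × 444 / (24.8 × 0.66146)) ≈ 974.69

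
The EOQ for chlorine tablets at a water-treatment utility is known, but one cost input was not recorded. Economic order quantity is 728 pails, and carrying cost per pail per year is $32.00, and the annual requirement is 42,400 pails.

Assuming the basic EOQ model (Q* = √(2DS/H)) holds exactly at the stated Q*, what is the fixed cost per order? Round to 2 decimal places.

$199.99

From Q* = √(2DS/H) ⇒ Q*² = 2DS/H.
S = Q²H / (2D) = 728² × 32 / (2 × 42,400) = 199.9940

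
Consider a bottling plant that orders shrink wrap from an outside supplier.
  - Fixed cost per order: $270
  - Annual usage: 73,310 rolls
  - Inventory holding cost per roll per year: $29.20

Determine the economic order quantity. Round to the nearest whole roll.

Q* = √(2·D·S / H) = √(2·73,310·270 / 29.2) = √1,355,732.9 ≈ 1,164.36

1,164 rolls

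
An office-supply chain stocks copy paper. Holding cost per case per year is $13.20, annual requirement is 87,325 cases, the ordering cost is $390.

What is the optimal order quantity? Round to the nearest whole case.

2,272 cases

Optimal lot size Q* = (2 × 87,325 × $390 / $13.2)^½ ≈ 2,271.59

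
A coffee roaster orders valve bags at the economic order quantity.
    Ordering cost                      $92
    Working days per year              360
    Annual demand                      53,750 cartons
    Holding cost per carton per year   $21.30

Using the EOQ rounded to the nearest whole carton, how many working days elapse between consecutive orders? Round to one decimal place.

4.6 days

Q* = √(2·D·S / H) = √(2·53,750·92 / 21.3) = √464,319.2 ≈ 681.41 → Q = 681 cartons
T = Q/D × 360 days = 681/53,750 × 360 = 4.561 days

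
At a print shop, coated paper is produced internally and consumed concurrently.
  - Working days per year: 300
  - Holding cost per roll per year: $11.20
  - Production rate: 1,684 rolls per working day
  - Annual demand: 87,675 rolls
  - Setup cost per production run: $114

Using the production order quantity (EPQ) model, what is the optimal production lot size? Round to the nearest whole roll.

1,470 rolls

d = 87,675/300 = 292.2500 rolls/day;  effective holding cost H(1 − d/p) = 11.2·(1 − 292.2500/1684) = 9.25629
Q* = √(2DS / H_eff) = √(2·87,675·114 / 9.25629) ≈ 1,469.56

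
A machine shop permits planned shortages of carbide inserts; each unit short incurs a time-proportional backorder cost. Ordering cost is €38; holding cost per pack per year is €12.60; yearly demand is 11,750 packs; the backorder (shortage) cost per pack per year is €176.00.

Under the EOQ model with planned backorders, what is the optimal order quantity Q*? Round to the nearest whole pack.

276 packs

Q* = √(2DS/H) · √((H + b)/b)
   = √(2 × 11,750 × 38 / 12.6) · √((12.6 + 176) / 176)
   = 266.220 × 1.0352 ≈ 275.58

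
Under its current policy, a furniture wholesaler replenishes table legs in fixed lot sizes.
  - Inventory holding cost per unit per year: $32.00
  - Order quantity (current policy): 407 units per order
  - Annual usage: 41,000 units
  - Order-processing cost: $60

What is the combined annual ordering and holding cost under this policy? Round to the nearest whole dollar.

Ordering: D/Q × S = 41,000/407 × $60 = $6,044.23
Holding:  Q/2 × H = 407/2 × $32 = $6,512.00
Total = $6,044.23 + $6,512.00 = $12,556.23

$12,556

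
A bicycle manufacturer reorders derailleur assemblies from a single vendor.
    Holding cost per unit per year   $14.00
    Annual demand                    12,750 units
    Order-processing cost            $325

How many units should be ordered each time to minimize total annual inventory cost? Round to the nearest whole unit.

769 units

2DS/H = 2·12,750·325/14 = 591,964.29
EOQ = √591,964.29 ≈ 769.39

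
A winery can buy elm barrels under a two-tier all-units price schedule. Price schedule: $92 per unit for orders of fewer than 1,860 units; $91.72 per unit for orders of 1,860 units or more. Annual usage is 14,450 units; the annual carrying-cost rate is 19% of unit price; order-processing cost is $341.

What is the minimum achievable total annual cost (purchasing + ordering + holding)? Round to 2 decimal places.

H₁ = 19%×$92 = $17.4800;  H₂ = 19%×$91.72 = $17.4268
EOQ₁ = √(2×14,450×341/17.4800) = 750.85  (< 1,860, feasible at tier 1)
EOQ₂ = √(2×14,450×341/17.4268) = 752.00  (< 1,860 → use Q = 1,860 at tier-2 price)
TC(tier 1 (EOQ₁), Q≈750.9) = $1,342,524.92
TC(tier 2, Q≈1,860.0) = $1,344,210.09
Minimum at tier 1 (EOQ₁): $1,342,524.92

$1,342,524.92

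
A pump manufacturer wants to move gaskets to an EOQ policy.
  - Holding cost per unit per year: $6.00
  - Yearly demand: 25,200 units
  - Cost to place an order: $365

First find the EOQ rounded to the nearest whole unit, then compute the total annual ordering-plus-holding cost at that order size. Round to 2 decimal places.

Q* = √(2·D·S / H) = √(2·25,200·365 / 6) = √3,066,000.0 ≈ 1,751.00 → Q = 1,751 units
Annual ordering cost = (D/Q)·S = (25,200/1,751) × 365 = $5,253.00
Annual holding cost  = (Q/2)·H = (1,751/2) × 6 = $5,253.00
Total = $5,253.00 + $5,253.00 = $10,506.00

$10,506.00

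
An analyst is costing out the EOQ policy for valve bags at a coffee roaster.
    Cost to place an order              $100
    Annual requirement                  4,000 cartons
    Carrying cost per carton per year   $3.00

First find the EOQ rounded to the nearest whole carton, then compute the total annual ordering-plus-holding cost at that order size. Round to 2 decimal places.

$1,549.19

2DS/H = 2·4,000·100/3 = 266,666.67
EOQ = √266,666.67 ≈ 516.40 → Q = 516 cartons
Ordering: D/Q × S = 4,000/516 × $100 = $775.19
Holding:  Q/2 × H = 516/2 × $3 = $774.00
Total = $775.19 + $774.00 = $1,549.19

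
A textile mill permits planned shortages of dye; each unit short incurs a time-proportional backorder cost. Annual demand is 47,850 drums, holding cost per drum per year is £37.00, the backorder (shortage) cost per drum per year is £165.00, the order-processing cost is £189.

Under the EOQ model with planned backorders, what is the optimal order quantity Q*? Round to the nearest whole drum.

Basic EOQ = √(2·47,850·189/37) = 699.175
Backorder adjustment √((H+b)/b) = √((37+165)/165) = 1.1065
Q* = 699.175 × 1.1065 ≈ 773.61

774 drums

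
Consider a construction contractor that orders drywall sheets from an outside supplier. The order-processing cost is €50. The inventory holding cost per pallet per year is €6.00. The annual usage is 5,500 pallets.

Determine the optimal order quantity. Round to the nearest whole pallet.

303 pallets

Optimal lot size Q* = (2 × 5,500 × €50 / €6)^½ ≈ 302.77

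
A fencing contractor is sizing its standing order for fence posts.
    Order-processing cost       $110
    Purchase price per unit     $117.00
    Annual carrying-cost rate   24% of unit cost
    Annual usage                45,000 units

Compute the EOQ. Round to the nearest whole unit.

Carrying cost H = $117 × 24% = $28.0800/unit/yr
EOQ = √(2DS/H) = √(2 × 45,000 × 110 / 28.08)
    = √(352,564.10) ≈ 593.77

594 units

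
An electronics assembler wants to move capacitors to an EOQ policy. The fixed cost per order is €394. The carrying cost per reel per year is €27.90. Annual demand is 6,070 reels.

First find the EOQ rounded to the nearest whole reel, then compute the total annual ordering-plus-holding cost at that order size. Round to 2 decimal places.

€11,552.06

Q* = √(2·D·S / H) = √(2·6,070·394 / 27.9) = √171,439.4 ≈ 414.05 → Q = 414 reels
Ordering: D/Q × S = 6,070/414 × €394 = €5,776.76
Holding:  Q/2 × H = 414/2 × €27.9 = €5,775.30
Total = €5,776.76 + €5,775.30 = €11,552.06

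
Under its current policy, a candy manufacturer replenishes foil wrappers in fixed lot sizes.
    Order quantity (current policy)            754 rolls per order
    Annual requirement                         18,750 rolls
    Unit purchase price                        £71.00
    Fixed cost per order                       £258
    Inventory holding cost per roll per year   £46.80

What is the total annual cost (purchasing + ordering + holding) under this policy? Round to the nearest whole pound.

£1,355,309

Annual ordering cost = (D/Q)·S = (18,750/754) × 258 = £6,415.78
Annual holding cost  = (Q/2)·H = (754/2) × 46.8 = £17,643.60
Purchase cost = D·C = 18,750 × 71 = £1,331,250.00
Total = £6,415.78 + £17,643.60 + £1,331,250.00 = £1,355,309.38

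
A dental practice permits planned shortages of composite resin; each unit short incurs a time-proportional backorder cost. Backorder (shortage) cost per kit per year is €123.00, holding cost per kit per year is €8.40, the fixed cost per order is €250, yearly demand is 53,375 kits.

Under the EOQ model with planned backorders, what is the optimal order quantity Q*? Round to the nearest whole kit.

1,842 kits

Q* = √(2DS/H) · √((H + b)/b)
   = √(2 × 53,375 × 250 / 8.4) · √((8.4 + 123) / 123)
   = 1,782.437 × 1.0336 ≈ 1,842.30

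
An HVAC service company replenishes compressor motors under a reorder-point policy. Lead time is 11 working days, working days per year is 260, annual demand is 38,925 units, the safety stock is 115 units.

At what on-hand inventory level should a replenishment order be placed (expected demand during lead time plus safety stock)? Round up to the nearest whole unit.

Daily demand d = 38,925 / 260 = 149.712 units/day
Demand during lead time = 149.712 × 11 = 1,646.83
Reorder point = 1,646.83 + 115 = 1,761.83 → round up

1,762 units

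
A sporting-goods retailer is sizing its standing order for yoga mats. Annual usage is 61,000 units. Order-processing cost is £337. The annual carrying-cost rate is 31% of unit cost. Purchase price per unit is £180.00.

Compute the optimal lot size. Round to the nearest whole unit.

Carrying cost H = £180 × 31% = £55.8000/unit/yr
Optimal lot size Q* = (2 × 61,000 × £337 / £55.8)^½ ≈ 858.38

858 units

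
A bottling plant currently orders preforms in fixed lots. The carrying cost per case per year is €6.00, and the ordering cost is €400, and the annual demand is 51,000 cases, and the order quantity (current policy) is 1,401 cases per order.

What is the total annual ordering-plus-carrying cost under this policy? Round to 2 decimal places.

Ordering: D/Q × S = 51,000/1,401 × €400 = €14,561.03
Holding:  Q/2 × H = 1,401/2 × €6 = €4,203.00
Total = €14,561.03 + €4,203.00 = €18,764.03

€18,764.03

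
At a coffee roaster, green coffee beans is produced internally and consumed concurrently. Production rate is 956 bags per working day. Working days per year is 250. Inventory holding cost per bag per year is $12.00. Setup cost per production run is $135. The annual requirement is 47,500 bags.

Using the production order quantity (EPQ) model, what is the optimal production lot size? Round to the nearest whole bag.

Daily demand d = 47,500/250 = 190.000; p = 956; 1 − d/p = 0.80126
EPQ = √(2DS / (H(1 − d/p)))
    = √(2 × 47,500 × 135 / (12 × 0.80126)) ≈ 1,154.92

1,155 bags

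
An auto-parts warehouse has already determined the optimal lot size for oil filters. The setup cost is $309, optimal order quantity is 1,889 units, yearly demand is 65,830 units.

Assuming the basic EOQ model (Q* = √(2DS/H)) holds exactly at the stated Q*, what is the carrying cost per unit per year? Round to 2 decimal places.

$11.40

From Q* = √(2DS/H) ⇒ Q*² = 2DS/H.
H = 2DS / Q² = 2 × 65,830 × 309 / 1,889² = 11.4011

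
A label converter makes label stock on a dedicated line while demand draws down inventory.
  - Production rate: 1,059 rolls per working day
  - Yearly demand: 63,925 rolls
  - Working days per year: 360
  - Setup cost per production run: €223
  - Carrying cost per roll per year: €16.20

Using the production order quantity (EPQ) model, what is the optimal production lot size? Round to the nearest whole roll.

1,454 rolls

Daily demand d = 63,925/360 = 177.569; p = 1059; 1 − d/p = 0.83232
EPQ = √(2DS / (H(1 − d/p)))
    = √(2 × 63,925 × 223 / (16.2 × 0.83232)) ≈ 1,454.12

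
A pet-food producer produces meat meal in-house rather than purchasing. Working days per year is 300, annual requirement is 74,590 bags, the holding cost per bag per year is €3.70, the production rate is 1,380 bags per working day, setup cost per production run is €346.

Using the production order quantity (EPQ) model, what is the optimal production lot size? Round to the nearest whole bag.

4,125 bags

d = 74,590/300 = 248.6333 bags/day;  effective holding cost H(1 − d/p) = 3.7·(1 − 248.6333/1380) = 3.03337
Q* = √(2DS / H_eff) = √(2·74,590·346 / 3.03337) ≈ 4,125.06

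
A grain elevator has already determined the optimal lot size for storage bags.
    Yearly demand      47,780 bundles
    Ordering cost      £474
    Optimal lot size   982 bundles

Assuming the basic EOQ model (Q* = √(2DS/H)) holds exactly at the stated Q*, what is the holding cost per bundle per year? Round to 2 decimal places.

£46.97

Since Q* = (2DS/H)^½, squaring gives Q*²·H = 2DS.
H = 2DS / Q² = 2 × 47,780 × 474 / 982² = 46.9712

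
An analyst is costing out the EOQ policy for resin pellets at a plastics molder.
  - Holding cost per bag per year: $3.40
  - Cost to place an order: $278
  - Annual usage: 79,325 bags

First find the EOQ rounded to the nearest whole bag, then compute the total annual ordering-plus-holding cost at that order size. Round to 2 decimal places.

EOQ = √(2DS/H) = √(2 × 79,325 × 278 / 3.4)
    = √(12,971,970.59) ≈ 3,601.66 → Q = 3,602 bags
Ordering: D/Q × S = 79,325/3,602 × $278 = $6,122.25
Holding:  Q/2 × H = 3,602/2 × $3.4 = $6,123.40
Total = $6,122.25 + $6,123.40 = $12,245.65

$12,245.65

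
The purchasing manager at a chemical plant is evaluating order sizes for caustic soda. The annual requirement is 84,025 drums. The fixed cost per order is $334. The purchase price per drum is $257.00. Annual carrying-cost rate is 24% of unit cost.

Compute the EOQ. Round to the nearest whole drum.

Carrying cost H = $257 × 24% = $61.6800/drum/yr
EOQ = √(2DS/H) = √(2 × 84,025 × 334 / 61.68)
    = √(909,998.38) ≈ 953.94

954 drums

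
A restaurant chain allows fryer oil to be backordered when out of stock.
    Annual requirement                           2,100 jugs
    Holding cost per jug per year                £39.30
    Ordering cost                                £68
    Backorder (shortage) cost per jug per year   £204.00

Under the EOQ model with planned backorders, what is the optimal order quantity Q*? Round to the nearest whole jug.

93 jugs

Basic EOQ = √(2·2,100·68/39.3) = 85.248
Backorder adjustment √((H+b)/b) = √((39.3+204)/204) = 1.0921
Q* = 85.248 × 1.0921 ≈ 93.10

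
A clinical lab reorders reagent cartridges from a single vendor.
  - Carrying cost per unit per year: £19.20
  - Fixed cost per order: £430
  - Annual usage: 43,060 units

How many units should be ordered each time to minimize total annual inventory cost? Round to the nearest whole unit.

2DS/H = 2·43,060·430/19.2 = 1,928,729.17
EOQ = √1,928,729.17 ≈ 1,388.79

1,389 units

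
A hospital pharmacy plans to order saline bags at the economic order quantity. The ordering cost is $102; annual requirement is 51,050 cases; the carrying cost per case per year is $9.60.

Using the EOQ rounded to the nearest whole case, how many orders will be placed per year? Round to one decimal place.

49.0 orders per year

Q* = √(2·D·S / H) = √(2·51,050·102 / 9.6) = √1,084,812.5 ≈ 1,041.54 → Q = 1,042
N = D/Q = 51,050/1,042 ≈ 48.992 orders/yr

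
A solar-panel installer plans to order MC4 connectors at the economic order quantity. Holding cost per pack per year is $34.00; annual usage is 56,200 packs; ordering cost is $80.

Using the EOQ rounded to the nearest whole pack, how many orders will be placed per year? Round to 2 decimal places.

109.34 orders per year

2DS/H = 2·56,200·80/34 = 264,470.59
EOQ = √264,470.59 ≈ 514.27 → Q = 514
Orders per year = D/Q = 56,200 / 514 = 109.339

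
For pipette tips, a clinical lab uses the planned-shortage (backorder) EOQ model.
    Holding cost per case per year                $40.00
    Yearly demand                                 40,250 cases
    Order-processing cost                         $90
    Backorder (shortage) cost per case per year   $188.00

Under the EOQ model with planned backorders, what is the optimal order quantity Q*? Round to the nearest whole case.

Basic EOQ = √(2·40,250·90/40) = 425.588
Backorder adjustment √((H+b)/b) = √((40+188)/188) = 1.1013
Q* = 425.588 × 1.1013 ≈ 468.68

469 cases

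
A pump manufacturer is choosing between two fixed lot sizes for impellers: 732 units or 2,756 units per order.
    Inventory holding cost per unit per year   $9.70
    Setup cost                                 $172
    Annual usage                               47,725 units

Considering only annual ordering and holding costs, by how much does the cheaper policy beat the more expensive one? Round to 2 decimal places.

$1,580.81

Annual cost at Q: ordering D·S/Q plus holding Q·H/2.
TC(732) = (47,725/732)×172 + (732/2)×9.7 = $14,764.27
TC(2,756) = (47,725/2,756)×172 + (2,756/2)×9.7 = $16,345.08
Lots of 732 are cheaper by $1,580.81.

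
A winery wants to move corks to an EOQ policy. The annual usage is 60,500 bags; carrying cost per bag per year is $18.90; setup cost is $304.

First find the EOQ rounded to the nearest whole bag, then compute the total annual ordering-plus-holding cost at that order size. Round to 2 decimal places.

EOQ = √(2DS/H) = √(2 × 60,500 × 304 / 18.9)
    = √(1,946,243.39) ≈ 1,395.08 → Q = 1,395 bags
Ordering: D/Q × S = 60,500/1,395 × $304 = $13,184.23
Holding:  Q/2 × H = 1,395/2 × $18.9 = $13,182.75
Total = $13,184.23 + $13,182.75 = $26,366.98

$26,366.98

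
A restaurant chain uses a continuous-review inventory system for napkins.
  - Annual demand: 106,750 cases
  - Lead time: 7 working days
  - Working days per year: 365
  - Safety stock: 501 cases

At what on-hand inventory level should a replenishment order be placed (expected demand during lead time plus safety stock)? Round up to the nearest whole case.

2,549 cases

Daily demand d = 106,750 / 365 = 292.466 cases/day
Demand during lead time = 292.466 × 7 = 2,047.26
Reorder point = 2,047.26 + 501 = 2,548.26 → round up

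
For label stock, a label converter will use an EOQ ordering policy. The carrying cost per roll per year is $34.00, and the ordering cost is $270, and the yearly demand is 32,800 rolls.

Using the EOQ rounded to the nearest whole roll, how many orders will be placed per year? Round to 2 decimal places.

2DS/H = 2·32,800·270/34 = 520,941.18
EOQ = √520,941.18 ≈ 721.76 → Q = 722
N = D/Q = 32,800/722 ≈ 45.429 orders/yr

45.43 orders per year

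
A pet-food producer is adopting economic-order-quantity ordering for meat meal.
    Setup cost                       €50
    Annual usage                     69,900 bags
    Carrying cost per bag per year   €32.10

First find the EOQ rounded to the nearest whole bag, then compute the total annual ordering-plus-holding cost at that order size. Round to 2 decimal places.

Q* = √(2·D·S / H) = √(2·69,900·50 / 32.1) = √217,757.0 ≈ 466.64 → Q = 467 bags
Orders/yr = 69,900/467 = 149.679; ordering cost = 149.679 × €50 = €7,483.94
Average inventory = 467/2 = 233.5; holding cost = 233.5 × €32.1 = €7,495.35
Total = €7,483.94 + €7,495.35 = €14,979.29

€14,979.29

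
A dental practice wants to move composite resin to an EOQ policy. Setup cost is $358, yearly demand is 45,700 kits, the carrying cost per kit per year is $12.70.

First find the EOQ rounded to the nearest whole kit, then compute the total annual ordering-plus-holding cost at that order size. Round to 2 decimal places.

$20,385.27

2DS/H = 2·45,700·358/12.7 = 2,576,472.44
EOQ = √2,576,472.44 ≈ 1,605.14 → Q = 1,605 kits
Annual ordering cost = (D/Q)·S = (45,700/1,605) × 358 = $10,193.52
Annual holding cost  = (Q/2)·H = (1,605/2) × 12.7 = $10,191.75
Total = $10,193.52 + $10,191.75 = $20,385.27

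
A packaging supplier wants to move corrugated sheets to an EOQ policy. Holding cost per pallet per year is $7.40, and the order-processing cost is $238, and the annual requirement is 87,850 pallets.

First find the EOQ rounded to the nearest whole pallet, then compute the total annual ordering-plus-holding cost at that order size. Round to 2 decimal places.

$17,590.99

EOQ = √(2DS/H) = √(2 × 87,850 × 238 / 7.4)
    = √(5,650,891.89) ≈ 2,377.16 → Q = 2,377 pallets
Ordering: D/Q × S = 87,850/2,377 × $238 = $8,796.09
Holding:  Q/2 × H = 2,377/2 × $7.4 = $8,794.90
Total = $8,796.09 + $8,794.90 = $17,590.99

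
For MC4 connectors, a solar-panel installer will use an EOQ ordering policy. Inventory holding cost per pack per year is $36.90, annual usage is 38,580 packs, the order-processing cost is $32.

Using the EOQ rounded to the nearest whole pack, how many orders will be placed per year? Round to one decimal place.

EOQ = √(2DS/H) = √(2 × 38,580 × 32 / 36.9)
    = √(66,913.82) ≈ 258.68 → Q = 259
N = D/Q = 38,580/259 ≈ 148.958 orders/yr

149.0 orders per year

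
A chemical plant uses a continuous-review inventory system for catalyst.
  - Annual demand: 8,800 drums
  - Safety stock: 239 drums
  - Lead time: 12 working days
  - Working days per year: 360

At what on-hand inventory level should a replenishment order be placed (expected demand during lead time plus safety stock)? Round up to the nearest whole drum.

Daily demand d = 8,800 / 360 = 24.444 drums/day
Demand during lead time = 24.444 × 12 = 293.33
Reorder point = 293.33 + 239 = 532.33 → round up

533 drums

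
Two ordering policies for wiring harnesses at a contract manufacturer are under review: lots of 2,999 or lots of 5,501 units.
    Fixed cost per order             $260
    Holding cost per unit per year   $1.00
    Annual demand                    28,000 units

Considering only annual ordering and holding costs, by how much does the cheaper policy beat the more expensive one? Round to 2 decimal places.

Annual cost at Q: ordering D·S/Q plus holding Q·H/2.
TC(2,999) = (28,000/2,999)×260 + (2,999/2)×1 = $3,926.98
TC(5,501) = (28,000/5,501)×260 + (5,501/2)×1 = $4,073.90
|ΔTC| = |$3,926.98 − $4,073.90| = $146.92

$146.92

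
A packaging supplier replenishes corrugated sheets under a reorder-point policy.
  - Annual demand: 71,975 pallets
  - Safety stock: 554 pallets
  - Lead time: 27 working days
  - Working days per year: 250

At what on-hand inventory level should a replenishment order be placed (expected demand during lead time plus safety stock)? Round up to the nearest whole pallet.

Daily demand d = 71,975 / 250 = 287.900 pallets/day
Demand during lead time = 287.900 × 27 = 7,773.30
Reorder point = 7,773.30 + 554 = 8,327.30 → round up

8,328 pallets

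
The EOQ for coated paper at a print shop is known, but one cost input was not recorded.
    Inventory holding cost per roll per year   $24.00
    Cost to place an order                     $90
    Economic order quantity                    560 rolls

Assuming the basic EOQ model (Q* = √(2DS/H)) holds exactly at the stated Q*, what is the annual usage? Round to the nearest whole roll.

From Q* = √(2DS/H) ⇒ Q*² = 2DS/H.
D = Q²H / (2S) = 560² × 24 / (2 × 90) = 41,813.33

41,813 rolls per year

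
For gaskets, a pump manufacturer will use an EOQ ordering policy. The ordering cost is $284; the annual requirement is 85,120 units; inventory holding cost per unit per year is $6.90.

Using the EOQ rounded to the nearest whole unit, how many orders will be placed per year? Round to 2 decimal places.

32.16 orders per year

2DS/H = 2·85,120·284/6.9 = 7,006,979.71
EOQ = √7,006,979.71 ≈ 2,647.07 → Q = 2,647
Orders per year = D/Q = 85,120 / 2,647 = 32.157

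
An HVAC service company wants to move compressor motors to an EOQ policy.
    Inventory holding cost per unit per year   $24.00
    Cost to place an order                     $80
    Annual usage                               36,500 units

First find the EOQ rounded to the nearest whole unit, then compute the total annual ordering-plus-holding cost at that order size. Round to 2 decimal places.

Optimal lot size Q* = (2 × 36,500 × $80 / $24)^½ ≈ 493.29 → Q = 493 units
Orders/yr = 36,500/493 = 74.037; ordering cost = 74.037 × $80 = $5,922.92
Average inventory = 493/2 = 246.5; holding cost = 246.5 × $24 = $5,916.00
Total = $5,922.92 + $5,916.00 = $11,838.92

$11,838.92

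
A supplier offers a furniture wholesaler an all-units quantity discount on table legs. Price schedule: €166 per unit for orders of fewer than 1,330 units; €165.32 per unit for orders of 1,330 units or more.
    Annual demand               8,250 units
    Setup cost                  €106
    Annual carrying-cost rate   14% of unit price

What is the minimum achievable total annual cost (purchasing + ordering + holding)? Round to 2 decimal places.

€1,375,875.48

H₁ = 14%×€166 = €23.2400;  H₂ = 14%×€165.32 = €23.1448
EOQ₁ = √(2×8,250×106/23.2400) = 274.33  (< 1,330, feasible at tier 1)
EOQ₂ = √(2×8,250×106/23.1448) = 274.90  (< 1,330 → use Q = 1,330 at tier-2 price)
TC(tier 1 (EOQ₁), Q≈274.3) = €1,375,875.48
TC(tier 2, Q≈1,330.0) = €1,379,938.81
Minimum at tier 1 (EOQ₁): €1,375,875.48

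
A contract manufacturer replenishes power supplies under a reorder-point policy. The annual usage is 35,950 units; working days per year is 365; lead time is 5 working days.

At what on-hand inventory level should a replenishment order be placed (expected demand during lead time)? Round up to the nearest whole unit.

493 units

Daily demand d = 35,950 / 365 = 98.493 units/day
Demand during lead time = 98.493 × 5 = 492.47
Reorder point = 492.47 → round up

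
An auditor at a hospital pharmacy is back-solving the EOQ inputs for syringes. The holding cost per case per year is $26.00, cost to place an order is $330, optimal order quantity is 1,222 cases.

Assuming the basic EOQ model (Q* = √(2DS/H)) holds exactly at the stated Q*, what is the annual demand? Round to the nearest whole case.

Since Q* = (2DS/H)^½, squaring gives Q*²·H = 2DS.
D = Q²H / (2S) = 1,222² × 26 / (2 × 330) = 58,826.34

58,826 cases per year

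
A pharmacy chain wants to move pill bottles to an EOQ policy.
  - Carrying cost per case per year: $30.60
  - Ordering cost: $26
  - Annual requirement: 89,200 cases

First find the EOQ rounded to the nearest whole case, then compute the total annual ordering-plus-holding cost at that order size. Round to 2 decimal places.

$11,913.65

Optimal lot size Q* = (2 × 89,200 × $26 / $30.6)^½ ≈ 389.33 → Q = 389 cases
Ordering: D/Q × S = 89,200/389 × $26 = $5,961.95
Holding:  Q/2 × H = 389/2 × $30.6 = $5,951.70
Total = $5,961.95 + $5,951.70 = $11,913.65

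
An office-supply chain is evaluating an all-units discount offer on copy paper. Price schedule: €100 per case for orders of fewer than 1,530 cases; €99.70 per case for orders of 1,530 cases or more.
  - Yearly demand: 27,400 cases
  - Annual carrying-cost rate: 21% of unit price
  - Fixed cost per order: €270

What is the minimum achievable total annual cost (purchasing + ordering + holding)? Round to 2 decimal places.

€2,752,632.10

H₁ = 21%×€100 = €21.0000;  H₂ = 21%×€99.70 = €20.9370
EOQ₁ = √(2×27,400×270/21.0000) = 839.39  (< 1,530, feasible at tier 1)
EOQ₂ = √(2×27,400×270/20.9370) = 840.65  (< 1,530 → use Q = 1,530 at tier-2 price)
TC(tier 1 (EOQ₁), Q≈839.4) = €2,757,627.14
TC(tier 2, Q≈1,530.0) = €2,752,632.10
Minimum at tier 2: €2,752,632.10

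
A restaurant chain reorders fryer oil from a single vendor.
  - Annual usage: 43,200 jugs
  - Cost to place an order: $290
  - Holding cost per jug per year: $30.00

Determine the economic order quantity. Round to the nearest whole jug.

Optimal lot size Q* = (2 × 43,200 × $290 / $30)^½ ≈ 913.89

914 jugs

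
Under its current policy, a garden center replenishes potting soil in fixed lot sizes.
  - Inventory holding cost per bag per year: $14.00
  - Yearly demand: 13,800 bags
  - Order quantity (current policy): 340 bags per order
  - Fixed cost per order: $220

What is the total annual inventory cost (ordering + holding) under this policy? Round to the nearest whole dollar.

$11,309

Orders/yr = 13,800/340 = 40.588; ordering cost = 40.588 × $220 = $8,929.41
Average inventory = 340/2 = 170; holding cost = 170 × $14 = $2,380.00
Total = $8,929.41 + $2,380.00 = $11,309.41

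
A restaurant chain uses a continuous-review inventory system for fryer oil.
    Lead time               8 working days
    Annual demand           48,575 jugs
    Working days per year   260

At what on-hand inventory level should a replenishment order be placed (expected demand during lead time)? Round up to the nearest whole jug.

Daily demand d = 48,575 / 260 = 186.827 jugs/day
Demand during lead time = 186.827 × 8 = 1,494.62
Reorder point = 1,494.62 → round up

1,495 jugs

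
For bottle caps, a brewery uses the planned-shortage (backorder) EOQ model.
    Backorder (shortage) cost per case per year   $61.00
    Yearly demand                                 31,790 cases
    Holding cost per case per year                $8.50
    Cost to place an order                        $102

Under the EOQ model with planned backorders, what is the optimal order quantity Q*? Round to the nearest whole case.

932 cases

Basic EOQ = √(2·31,790·102/8.5) = 873.476
Backorder adjustment √((H+b)/b) = √((8.5+61)/61) = 1.0674
Q* = 873.476 × 1.0674 ≈ 932.35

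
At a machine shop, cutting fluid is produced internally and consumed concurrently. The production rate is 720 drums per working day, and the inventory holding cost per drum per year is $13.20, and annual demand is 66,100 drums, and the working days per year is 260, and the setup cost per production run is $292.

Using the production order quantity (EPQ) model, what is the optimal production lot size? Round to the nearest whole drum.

Daily demand d = 66,100/260 = 254.231; p = 720; 1 − d/p = 0.64690
EPQ = √(2DS / (H(1 − d/p)))
    = √(2 × 66,100 × 292 / (13.2 × 0.64690)) ≈ 2,126.18

2,126 drums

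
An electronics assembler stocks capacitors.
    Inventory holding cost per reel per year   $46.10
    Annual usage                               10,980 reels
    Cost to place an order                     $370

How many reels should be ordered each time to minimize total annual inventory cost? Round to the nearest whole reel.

420 reels

Q* = √(2·D·S / H) = √(2·10,980·370 / 46.1) = √176,251.6 ≈ 419.82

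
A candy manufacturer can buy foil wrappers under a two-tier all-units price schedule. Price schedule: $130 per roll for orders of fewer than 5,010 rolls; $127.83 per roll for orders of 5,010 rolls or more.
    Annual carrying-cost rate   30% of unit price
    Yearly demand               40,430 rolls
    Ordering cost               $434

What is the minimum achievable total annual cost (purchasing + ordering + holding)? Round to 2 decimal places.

$5,267,733.46

H₁ = 30%×$130 = $39.0000;  H₂ = 30%×$127.83 = $38.3490
EOQ₁ = √(2×40,430×434/39.0000) = 948.59  (< 5,010, feasible at tier 1)
EOQ₂ = √(2×40,430×434/38.3490) = 956.61  (< 5,010 → use Q = 5,010 at tier-2 price)
TC(tier 1 (EOQ₁), Q≈948.6) = $5,292,895.09
TC(tier 2, Q≈5,010.0) = $5,267,733.46
Minimum at tier 2: $5,267,733.46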